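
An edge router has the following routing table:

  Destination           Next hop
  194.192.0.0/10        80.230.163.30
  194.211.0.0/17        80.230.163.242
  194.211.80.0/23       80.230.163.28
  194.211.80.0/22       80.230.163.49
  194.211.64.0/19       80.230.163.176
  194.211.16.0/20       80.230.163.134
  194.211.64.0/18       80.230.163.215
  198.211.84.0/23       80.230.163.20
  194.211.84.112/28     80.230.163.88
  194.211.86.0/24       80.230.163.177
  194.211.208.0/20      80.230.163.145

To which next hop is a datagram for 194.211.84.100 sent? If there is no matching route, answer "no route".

Routes whose prefix contains 194.211.84.100:
  194.192.0.0/10 (194.192.0.0 - 194.255.255.255) -> 80.230.163.30
  194.211.0.0/17 (194.211.0.0 - 194.211.127.255) -> 80.230.163.242
  194.211.64.0/18 (194.211.64.0 - 194.211.127.255) -> 80.230.163.215
  194.211.64.0/19 (194.211.64.0 - 194.211.95.255) -> 80.230.163.176
More-specific entries that do NOT match:
  194.211.84.112/28 (194.211.84.112 - 194.211.84.127) does not contain 194.211.84.100
  194.211.86.0/24 (194.211.86.0 - 194.211.86.255) does not contain 194.211.84.100
  194.211.80.0/23 (194.211.80.0 - 194.211.81.255) does not contain 194.211.84.100
  198.211.84.0/23 (198.211.84.0 - 198.211.85.255) does not contain 194.211.84.100
  194.211.80.0/22 (194.211.80.0 - 194.211.83.255) does not contain 194.211.84.100
  194.211.16.0/20 (194.211.16.0 - 194.211.31.255) does not contain 194.211.84.100
  194.211.208.0/20 (194.211.208.0 - 194.211.223.255) does not contain 194.211.84.100
Longest matching prefix is /19 -> next hop 80.230.163.176.

80.230.163.176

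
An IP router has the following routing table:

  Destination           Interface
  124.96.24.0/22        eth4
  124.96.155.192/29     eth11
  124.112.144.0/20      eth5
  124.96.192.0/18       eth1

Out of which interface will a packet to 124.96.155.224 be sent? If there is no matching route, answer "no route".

no route

No entry's prefix contains 124.96.155.224; there is no default route.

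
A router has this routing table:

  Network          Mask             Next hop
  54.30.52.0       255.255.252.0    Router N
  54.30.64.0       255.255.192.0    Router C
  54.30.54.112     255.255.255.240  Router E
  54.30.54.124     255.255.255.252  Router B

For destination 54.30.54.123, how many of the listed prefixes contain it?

2

Prefixes containing 54.30.54.123:
  54.30.52.0/22 (54.30.52.0 - 54.30.55.255)
  54.30.54.112/28 (54.30.54.112 - 54.30.54.127)
Total matching entries: 2.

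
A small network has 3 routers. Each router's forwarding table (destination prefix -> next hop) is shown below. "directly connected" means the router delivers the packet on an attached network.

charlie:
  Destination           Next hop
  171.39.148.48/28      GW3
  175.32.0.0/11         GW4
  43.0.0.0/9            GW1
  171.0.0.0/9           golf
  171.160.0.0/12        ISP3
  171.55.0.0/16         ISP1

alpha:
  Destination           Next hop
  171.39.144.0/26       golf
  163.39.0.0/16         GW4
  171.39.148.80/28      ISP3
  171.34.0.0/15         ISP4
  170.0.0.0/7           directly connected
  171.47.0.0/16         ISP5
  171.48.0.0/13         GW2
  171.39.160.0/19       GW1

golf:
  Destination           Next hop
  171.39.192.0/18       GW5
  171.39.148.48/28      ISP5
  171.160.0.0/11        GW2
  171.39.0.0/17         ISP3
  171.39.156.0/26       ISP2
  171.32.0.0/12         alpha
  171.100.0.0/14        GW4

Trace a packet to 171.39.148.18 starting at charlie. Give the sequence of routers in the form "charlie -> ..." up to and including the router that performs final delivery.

charlie -> golf -> alpha

At charlie: longest match for 171.39.148.18 is 171.0.0.0/9 -> golf
At golf: longest match for 171.39.148.18 is 171.32.0.0/12 -> alpha
At alpha: longest match for 171.39.148.18 is 170.0.0.0/7 -> directly connected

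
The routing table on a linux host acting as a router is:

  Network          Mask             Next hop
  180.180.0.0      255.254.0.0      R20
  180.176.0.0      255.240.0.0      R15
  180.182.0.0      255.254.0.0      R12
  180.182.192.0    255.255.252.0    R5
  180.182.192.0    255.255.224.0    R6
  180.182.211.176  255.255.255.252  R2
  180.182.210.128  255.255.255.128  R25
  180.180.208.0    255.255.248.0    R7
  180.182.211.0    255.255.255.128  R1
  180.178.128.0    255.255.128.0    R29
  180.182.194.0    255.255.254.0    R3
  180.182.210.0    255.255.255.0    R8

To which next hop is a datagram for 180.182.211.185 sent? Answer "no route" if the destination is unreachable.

R6

Routes whose prefix contains 180.182.211.185:
  180.176.0.0/12 (180.176.0.0 - 180.191.255.255) -> R15
  180.182.0.0/15 (180.182.0.0 - 180.183.255.255) -> R12
  180.182.192.0/19 (180.182.192.0 - 180.182.223.255) -> R6
More-specific entries that do NOT match:
  180.182.211.176/30 (180.182.211.176 - 180.182.211.179) does not contain 180.182.211.185
  180.182.210.128/25 (180.182.210.128 - 180.182.210.255) does not contain 180.182.211.185
  180.182.211.0/25 (180.182.211.0 - 180.182.211.127) does not contain 180.182.211.185
  180.182.210.0/24 (180.182.210.0 - 180.182.210.255) does not contain 180.182.211.185
  180.182.194.0/23 (180.182.194.0 - 180.182.195.255) does not contain 180.182.211.185
  180.182.192.0/22 (180.182.192.0 - 180.182.195.255) does not contain 180.182.211.185
  180.180.208.0/21 (180.180.208.0 - 180.180.215.255) does not contain 180.182.211.185
Longest matching prefix is /19 -> next hop R6.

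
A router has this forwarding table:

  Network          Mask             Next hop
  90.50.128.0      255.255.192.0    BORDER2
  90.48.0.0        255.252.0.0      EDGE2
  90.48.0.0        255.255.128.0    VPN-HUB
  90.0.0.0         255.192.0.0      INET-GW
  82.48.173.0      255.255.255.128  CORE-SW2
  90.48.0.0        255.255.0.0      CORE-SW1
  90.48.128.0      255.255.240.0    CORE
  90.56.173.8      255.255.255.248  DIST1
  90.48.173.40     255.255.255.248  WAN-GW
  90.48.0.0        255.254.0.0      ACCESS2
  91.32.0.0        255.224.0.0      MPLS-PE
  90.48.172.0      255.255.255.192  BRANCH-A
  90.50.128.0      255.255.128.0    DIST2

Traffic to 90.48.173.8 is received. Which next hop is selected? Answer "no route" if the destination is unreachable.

Routes whose prefix contains 90.48.173.8:
  90.0.0.0/10 (90.0.0.0 - 90.63.255.255) -> INET-GW
  90.48.0.0/14 (90.48.0.0 - 90.51.255.255) -> EDGE2
  90.48.0.0/15 (90.48.0.0 - 90.49.255.255) -> ACCESS2
  90.48.0.0/16 (90.48.0.0 - 90.48.255.255) -> CORE-SW1
More-specific entries that do NOT match:
  90.56.173.8/29 (90.56.173.8 - 90.56.173.15) does not contain 90.48.173.8
  90.48.173.40/29 (90.48.173.40 - 90.48.173.47) does not contain 90.48.173.8
  90.48.172.0/26 (90.48.172.0 - 90.48.172.63) does not contain 90.48.173.8
  82.48.173.0/25 (82.48.173.0 - 82.48.173.127) does not contain 90.48.173.8
  90.48.128.0/20 (90.48.128.0 - 90.48.143.255) does not contain 90.48.173.8
  90.50.128.0/18 (90.50.128.0 - 90.50.191.255) does not contain 90.48.173.8
  90.48.0.0/17 (90.48.0.0 - 90.48.127.255) does not contain 90.48.173.8
  90.50.128.0/17 (90.50.128.0 - 90.50.255.255) does not contain 90.48.173.8
Longest matching prefix is /16 -> next hop CORE-SW1.

CORE-SW1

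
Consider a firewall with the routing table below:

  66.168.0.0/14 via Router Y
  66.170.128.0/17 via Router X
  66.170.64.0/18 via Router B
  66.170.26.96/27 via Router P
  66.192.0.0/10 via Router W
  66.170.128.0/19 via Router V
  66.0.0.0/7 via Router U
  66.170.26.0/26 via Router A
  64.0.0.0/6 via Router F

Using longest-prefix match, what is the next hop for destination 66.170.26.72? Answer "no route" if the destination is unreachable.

Routes whose prefix contains 66.170.26.72:
  64.0.0.0/6 (64.0.0.0 - 67.255.255.255) -> Router F
  66.0.0.0/7 (66.0.0.0 - 67.255.255.255) -> Router U
  66.168.0.0/14 (66.168.0.0 - 66.171.255.255) -> Router Y
More-specific entries that do NOT match:
  66.170.26.96/27 (66.170.26.96 - 66.170.26.127) does not contain 66.170.26.72
  66.170.26.0/26 (66.170.26.0 - 66.170.26.63) does not contain 66.170.26.72
  66.170.128.0/19 (66.170.128.0 - 66.170.159.255) does not contain 66.170.26.72
  66.170.64.0/18 (66.170.64.0 - 66.170.127.255) does not contain 66.170.26.72
  66.170.128.0/17 (66.170.128.0 - 66.170.255.255) does not contain 66.170.26.72
Longest matching prefix is /14 -> next hop Router Y.

Router Y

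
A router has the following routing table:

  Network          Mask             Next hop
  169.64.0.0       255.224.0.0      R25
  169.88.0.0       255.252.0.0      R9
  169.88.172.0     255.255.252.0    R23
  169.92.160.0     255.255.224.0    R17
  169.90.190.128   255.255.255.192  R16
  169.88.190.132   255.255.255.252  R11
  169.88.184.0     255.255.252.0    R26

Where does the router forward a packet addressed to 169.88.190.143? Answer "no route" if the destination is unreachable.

R9

Routes whose prefix contains 169.88.190.143:
  169.64.0.0/11 (169.64.0.0 - 169.95.255.255) -> R25
  169.88.0.0/14 (169.88.0.0 - 169.91.255.255) -> R9
More-specific entries that do NOT match:
  169.88.190.132/30 (169.88.190.132 - 169.88.190.135) does not contain 169.88.190.143
  169.90.190.128/26 (169.90.190.128 - 169.90.190.191) does not contain 169.88.190.143
  169.88.172.0/22 (169.88.172.0 - 169.88.175.255) does not contain 169.88.190.143
  169.88.184.0/22 (169.88.184.0 - 169.88.187.255) does not contain 169.88.190.143
  169.92.160.0/19 (169.92.160.0 - 169.92.191.255) does not contain 169.88.190.143
Longest matching prefix is /14 -> next hop R9.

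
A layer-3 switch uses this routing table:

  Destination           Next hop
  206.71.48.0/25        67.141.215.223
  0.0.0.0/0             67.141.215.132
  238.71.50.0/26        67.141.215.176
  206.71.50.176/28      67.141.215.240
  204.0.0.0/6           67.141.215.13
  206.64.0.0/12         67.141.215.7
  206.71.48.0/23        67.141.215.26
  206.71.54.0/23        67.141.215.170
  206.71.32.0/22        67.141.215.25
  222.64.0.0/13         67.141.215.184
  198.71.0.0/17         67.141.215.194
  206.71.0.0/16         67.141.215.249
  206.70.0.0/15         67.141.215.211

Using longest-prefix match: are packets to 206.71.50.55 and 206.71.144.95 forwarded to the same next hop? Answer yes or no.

yes

206.71.50.55: longest match 206.71.0.0/16 -> 67.141.215.249
206.71.144.95: longest match 206.71.0.0/16 -> 67.141.215.249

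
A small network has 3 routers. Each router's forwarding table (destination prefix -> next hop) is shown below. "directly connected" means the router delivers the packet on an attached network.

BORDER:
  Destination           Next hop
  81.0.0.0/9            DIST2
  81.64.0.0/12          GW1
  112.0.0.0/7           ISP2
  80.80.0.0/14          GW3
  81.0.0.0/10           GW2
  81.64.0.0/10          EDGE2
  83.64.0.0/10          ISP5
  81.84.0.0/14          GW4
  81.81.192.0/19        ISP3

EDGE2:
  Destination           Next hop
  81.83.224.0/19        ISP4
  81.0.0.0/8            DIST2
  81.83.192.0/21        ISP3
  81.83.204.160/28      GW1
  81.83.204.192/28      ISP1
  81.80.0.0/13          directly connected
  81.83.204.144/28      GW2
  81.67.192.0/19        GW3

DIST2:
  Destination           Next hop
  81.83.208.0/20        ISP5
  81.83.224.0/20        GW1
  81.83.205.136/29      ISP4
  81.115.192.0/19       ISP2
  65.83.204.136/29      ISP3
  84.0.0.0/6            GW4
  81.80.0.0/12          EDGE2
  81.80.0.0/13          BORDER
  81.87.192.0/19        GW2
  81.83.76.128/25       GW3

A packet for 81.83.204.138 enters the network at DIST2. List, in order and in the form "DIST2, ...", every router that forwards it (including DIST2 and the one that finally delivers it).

At DIST2: longest match for 81.83.204.138 is 81.80.0.0/13 -> BORDER
At BORDER: longest match for 81.83.204.138 is 81.64.0.0/10 -> EDGE2
At EDGE2: longest match for 81.83.204.138 is 81.80.0.0/13 -> directly connected

DIST2, BORDER, EDGE2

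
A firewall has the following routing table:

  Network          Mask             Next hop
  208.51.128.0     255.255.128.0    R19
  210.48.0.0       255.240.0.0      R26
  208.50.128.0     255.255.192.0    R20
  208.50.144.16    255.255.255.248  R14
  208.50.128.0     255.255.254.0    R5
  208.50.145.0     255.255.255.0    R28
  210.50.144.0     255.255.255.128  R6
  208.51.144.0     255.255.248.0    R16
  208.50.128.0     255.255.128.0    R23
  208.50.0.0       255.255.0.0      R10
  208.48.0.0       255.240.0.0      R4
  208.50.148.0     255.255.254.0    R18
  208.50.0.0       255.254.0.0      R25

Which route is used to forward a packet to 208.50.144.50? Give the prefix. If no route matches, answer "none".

Entries matching 208.50.144.50:
  208.48.0.0/12 (208.48.0.0 - 208.63.255.255)
  208.50.0.0/15 (208.50.0.0 - 208.51.255.255)
  208.50.0.0/16 (208.50.0.0 - 208.50.255.255)
  208.50.128.0/17 (208.50.128.0 - 208.50.255.255)
  208.50.128.0/18 (208.50.128.0 - 208.50.191.255)
Most specific is 208.50.128.0/18.

208.50.128.0/18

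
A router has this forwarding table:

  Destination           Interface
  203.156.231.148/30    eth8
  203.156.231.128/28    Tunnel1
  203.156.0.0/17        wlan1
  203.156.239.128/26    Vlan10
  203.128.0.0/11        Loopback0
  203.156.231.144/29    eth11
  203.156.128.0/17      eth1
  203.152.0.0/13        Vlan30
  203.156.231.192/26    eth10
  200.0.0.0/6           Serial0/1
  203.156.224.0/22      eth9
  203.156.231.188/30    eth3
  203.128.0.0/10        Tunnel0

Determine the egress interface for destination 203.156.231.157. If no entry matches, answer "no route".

eth1

Routes whose prefix contains 203.156.231.157:
  200.0.0.0/6 (200.0.0.0 - 203.255.255.255) -> Serial0/1
  203.128.0.0/10 (203.128.0.0 - 203.191.255.255) -> Tunnel0
  203.128.0.0/11 (203.128.0.0 - 203.159.255.255) -> Loopback0
  203.152.0.0/13 (203.152.0.0 - 203.159.255.255) -> Vlan30
  203.156.128.0/17 (203.156.128.0 - 203.156.255.255) -> eth1
More-specific entries that do NOT match:
  203.156.231.148/30 (203.156.231.148 - 203.156.231.151) does not contain 203.156.231.157
  203.156.231.188/30 (203.156.231.188 - 203.156.231.191) does not contain 203.156.231.157
  203.156.231.144/29 (203.156.231.144 - 203.156.231.151) does not contain 203.156.231.157
  203.156.231.128/28 (203.156.231.128 - 203.156.231.143) does not contain 203.156.231.157
  203.156.239.128/26 (203.156.239.128 - 203.156.239.191) does not contain 203.156.231.157
  203.156.231.192/26 (203.156.231.192 - 203.156.231.255) does not contain 203.156.231.157
  203.156.224.0/22 (203.156.224.0 - 203.156.227.255) does not contain 203.156.231.157
Longest matching prefix is /17 -> interface eth1.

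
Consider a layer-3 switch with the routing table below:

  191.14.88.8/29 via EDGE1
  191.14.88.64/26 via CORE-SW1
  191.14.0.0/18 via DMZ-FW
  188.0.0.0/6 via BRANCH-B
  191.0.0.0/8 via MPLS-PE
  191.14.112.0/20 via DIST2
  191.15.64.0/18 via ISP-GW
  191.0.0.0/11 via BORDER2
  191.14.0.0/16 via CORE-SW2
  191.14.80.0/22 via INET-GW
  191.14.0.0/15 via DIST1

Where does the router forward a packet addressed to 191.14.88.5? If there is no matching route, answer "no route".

Routes whose prefix contains 191.14.88.5:
  188.0.0.0/6 (188.0.0.0 - 191.255.255.255) -> BRANCH-B
  191.0.0.0/8 (191.0.0.0 - 191.255.255.255) -> MPLS-PE
  191.0.0.0/11 (191.0.0.0 - 191.31.255.255) -> BORDER2
  191.14.0.0/15 (191.14.0.0 - 191.15.255.255) -> DIST1
  191.14.0.0/16 (191.14.0.0 - 191.14.255.255) -> CORE-SW2
More-specific entries that do NOT match:
  191.14.88.8/29 (191.14.88.8 - 191.14.88.15) does not contain 191.14.88.5
  191.14.88.64/26 (191.14.88.64 - 191.14.88.127) does not contain 191.14.88.5
  191.14.80.0/22 (191.14.80.0 - 191.14.83.255) does not contain 191.14.88.5
  191.14.112.0/20 (191.14.112.0 - 191.14.127.255) does not contain 191.14.88.5
  191.14.0.0/18 (191.14.0.0 - 191.14.63.255) does not contain 191.14.88.5
  191.15.64.0/18 (191.15.64.0 - 191.15.127.255) does not contain 191.14.88.5
Longest matching prefix is /16 -> next hop CORE-SW2.

CORE-SW2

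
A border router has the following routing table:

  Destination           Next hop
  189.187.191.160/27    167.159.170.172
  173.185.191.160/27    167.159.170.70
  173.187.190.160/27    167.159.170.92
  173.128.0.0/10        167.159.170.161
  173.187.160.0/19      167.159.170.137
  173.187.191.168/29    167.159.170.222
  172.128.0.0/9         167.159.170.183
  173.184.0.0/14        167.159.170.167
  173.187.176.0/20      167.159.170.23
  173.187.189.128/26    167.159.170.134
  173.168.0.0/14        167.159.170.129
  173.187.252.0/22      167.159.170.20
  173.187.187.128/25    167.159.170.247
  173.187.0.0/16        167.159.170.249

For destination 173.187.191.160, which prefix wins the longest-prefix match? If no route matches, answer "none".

Entries matching 173.187.191.160:
  173.128.0.0/10 (173.128.0.0 - 173.191.255.255)
  173.184.0.0/14 (173.184.0.0 - 173.187.255.255)
  173.187.0.0/16 (173.187.0.0 - 173.187.255.255)
  173.187.160.0/19 (173.187.160.0 - 173.187.191.255)
  173.187.176.0/20 (173.187.176.0 - 173.187.191.255)
Most specific is 173.187.176.0/20.

173.187.176.0/20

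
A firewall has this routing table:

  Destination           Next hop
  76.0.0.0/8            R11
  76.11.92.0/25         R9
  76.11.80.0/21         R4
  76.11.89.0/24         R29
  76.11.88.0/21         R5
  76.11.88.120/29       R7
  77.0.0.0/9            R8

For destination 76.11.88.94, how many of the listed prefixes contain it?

2

Prefixes containing 76.11.88.94:
  76.0.0.0/8 (76.0.0.0 - 76.255.255.255)
  76.11.88.0/21 (76.11.88.0 - 76.11.95.255)
Total matching entries: 2.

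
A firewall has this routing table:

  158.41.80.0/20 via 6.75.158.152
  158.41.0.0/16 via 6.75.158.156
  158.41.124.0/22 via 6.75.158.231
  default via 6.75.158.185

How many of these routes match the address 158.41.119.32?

Prefixes containing 158.41.119.32:
  0.0.0.0/0 (default, matches everything)
  158.41.0.0/16 (158.41.0.0 - 158.41.255.255)
Total matching entries: 2.

2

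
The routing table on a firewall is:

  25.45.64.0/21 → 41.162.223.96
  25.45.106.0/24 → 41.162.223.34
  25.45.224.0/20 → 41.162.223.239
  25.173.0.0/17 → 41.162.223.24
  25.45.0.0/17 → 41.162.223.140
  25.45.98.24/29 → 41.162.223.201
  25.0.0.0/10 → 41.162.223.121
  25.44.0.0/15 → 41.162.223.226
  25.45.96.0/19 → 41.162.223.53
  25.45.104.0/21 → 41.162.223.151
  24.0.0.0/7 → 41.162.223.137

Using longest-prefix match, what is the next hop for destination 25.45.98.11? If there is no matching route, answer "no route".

41.162.223.53

Routes whose prefix contains 25.45.98.11:
  24.0.0.0/7 (24.0.0.0 - 25.255.255.255) -> 41.162.223.137
  25.0.0.0/10 (25.0.0.0 - 25.63.255.255) -> 41.162.223.121
  25.44.0.0/15 (25.44.0.0 - 25.45.255.255) -> 41.162.223.226
  25.45.0.0/17 (25.45.0.0 - 25.45.127.255) -> 41.162.223.140
  25.45.96.0/19 (25.45.96.0 - 25.45.127.255) -> 41.162.223.53
More-specific entries that do NOT match:
  25.45.98.24/29 (25.45.98.24 - 25.45.98.31) does not contain 25.45.98.11
  25.45.106.0/24 (25.45.106.0 - 25.45.106.255) does not contain 25.45.98.11
  25.45.64.0/21 (25.45.64.0 - 25.45.71.255) does not contain 25.45.98.11
  25.45.104.0/21 (25.45.104.0 - 25.45.111.255) does not contain 25.45.98.11
  25.45.224.0/20 (25.45.224.0 - 25.45.239.255) does not contain 25.45.98.11
Longest matching prefix is /19 -> next hop 41.162.223.53.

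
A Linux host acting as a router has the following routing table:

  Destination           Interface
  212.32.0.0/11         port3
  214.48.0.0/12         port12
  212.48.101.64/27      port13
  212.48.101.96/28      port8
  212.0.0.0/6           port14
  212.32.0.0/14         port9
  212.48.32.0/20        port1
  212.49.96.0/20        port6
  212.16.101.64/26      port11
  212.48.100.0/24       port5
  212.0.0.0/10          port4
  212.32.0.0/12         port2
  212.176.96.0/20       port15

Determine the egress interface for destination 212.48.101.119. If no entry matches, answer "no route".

Routes whose prefix contains 212.48.101.119:
  212.0.0.0/6 (212.0.0.0 - 215.255.255.255) -> port14
  212.0.0.0/10 (212.0.0.0 - 212.63.255.255) -> port4
  212.32.0.0/11 (212.32.0.0 - 212.63.255.255) -> port3
More-specific entries that do NOT match:
  212.48.101.96/28 (212.48.101.96 - 212.48.101.111) does not contain 212.48.101.119
  212.48.101.64/27 (212.48.101.64 - 212.48.101.95) does not contain 212.48.101.119
  212.16.101.64/26 (212.16.101.64 - 212.16.101.127) does not contain 212.48.101.119
  212.48.100.0/24 (212.48.100.0 - 212.48.100.255) does not contain 212.48.101.119
  212.48.32.0/20 (212.48.32.0 - 212.48.47.255) does not contain 212.48.101.119
  212.49.96.0/20 (212.49.96.0 - 212.49.111.255) does not contain 212.48.101.119
  212.176.96.0/20 (212.176.96.0 - 212.176.111.255) does not contain 212.48.101.119
  212.32.0.0/14 (212.32.0.0 - 212.35.255.255) does not contain 212.48.101.119
  214.48.0.0/12 (214.48.0.0 - 214.63.255.255) does not contain 212.48.101.119
  212.32.0.0/12 (212.32.0.0 - 212.47.255.255) does not contain 212.48.101.119
Longest matching prefix is /11 -> interface port3.

port3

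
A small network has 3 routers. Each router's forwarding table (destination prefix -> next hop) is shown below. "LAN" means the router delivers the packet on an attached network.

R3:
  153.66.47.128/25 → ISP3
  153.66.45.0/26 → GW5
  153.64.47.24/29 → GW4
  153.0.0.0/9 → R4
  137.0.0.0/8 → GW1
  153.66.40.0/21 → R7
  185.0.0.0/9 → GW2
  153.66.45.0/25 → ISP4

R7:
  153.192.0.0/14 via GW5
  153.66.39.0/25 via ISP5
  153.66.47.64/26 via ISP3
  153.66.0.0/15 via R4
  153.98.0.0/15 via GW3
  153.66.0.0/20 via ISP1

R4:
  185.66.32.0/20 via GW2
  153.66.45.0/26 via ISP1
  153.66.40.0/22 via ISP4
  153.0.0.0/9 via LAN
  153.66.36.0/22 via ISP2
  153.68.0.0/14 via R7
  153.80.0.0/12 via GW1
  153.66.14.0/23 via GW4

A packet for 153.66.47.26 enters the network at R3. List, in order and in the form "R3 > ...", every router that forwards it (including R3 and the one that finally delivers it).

At R3: longest match for 153.66.47.26 is 153.66.40.0/21 -> R7
At R7: longest match for 153.66.47.26 is 153.66.0.0/15 -> R4
At R4: longest match for 153.66.47.26 is 153.0.0.0/9 -> LAN

R3 > R7 > R4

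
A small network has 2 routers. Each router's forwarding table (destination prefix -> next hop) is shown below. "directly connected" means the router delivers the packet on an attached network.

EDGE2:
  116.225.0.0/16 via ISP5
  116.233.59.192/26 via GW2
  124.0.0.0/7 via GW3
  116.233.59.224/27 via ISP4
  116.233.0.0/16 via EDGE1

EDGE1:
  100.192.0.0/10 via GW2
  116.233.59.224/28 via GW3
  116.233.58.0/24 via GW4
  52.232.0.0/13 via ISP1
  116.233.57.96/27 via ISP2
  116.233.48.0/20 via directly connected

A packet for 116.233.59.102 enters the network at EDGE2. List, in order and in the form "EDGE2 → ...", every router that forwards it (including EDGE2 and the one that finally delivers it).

At EDGE2: longest match for 116.233.59.102 is 116.233.0.0/16 -> EDGE1
At EDGE1: longest match for 116.233.59.102 is 116.233.48.0/20 -> directly connected

EDGE2 → EDGE1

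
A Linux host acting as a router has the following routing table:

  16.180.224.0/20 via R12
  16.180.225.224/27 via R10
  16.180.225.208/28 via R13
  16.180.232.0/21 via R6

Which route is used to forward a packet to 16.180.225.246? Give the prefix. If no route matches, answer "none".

16.180.225.224/27

Entries matching 16.180.225.246:
  16.180.224.0/20 (16.180.224.0 - 16.180.239.255)
  16.180.225.224/27 (16.180.225.224 - 16.180.225.255)
Most specific is 16.180.225.224/27.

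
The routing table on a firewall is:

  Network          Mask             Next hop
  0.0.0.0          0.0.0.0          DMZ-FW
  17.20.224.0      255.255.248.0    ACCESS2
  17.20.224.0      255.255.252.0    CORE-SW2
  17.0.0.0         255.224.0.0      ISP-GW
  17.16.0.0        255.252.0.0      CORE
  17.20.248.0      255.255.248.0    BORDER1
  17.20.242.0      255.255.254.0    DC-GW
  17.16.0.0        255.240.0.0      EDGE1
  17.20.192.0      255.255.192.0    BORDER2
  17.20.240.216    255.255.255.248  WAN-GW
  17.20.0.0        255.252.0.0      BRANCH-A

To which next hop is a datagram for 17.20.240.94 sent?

Routes whose prefix contains 17.20.240.94:
  0.0.0.0/0 (default, matches everything) -> DMZ-FW
  17.0.0.0/11 (17.0.0.0 - 17.31.255.255) -> ISP-GW
  17.16.0.0/12 (17.16.0.0 - 17.31.255.255) -> EDGE1
  17.20.0.0/14 (17.20.0.0 - 17.23.255.255) -> BRANCH-A
  17.20.192.0/18 (17.20.192.0 - 17.20.255.255) -> BORDER2
More-specific entries that do NOT match:
  17.20.240.216/29 (17.20.240.216 - 17.20.240.223) does not contain 17.20.240.94
  17.20.242.0/23 (17.20.242.0 - 17.20.243.255) does not contain 17.20.240.94
  17.20.224.0/22 (17.20.224.0 - 17.20.227.255) does not contain 17.20.240.94
  17.20.224.0/21 (17.20.224.0 - 17.20.231.255) does not contain 17.20.240.94
  17.20.248.0/21 (17.20.248.0 - 17.20.255.255) does not contain 17.20.240.94
Longest matching prefix is /18 -> next hop BORDER2.

BORDER2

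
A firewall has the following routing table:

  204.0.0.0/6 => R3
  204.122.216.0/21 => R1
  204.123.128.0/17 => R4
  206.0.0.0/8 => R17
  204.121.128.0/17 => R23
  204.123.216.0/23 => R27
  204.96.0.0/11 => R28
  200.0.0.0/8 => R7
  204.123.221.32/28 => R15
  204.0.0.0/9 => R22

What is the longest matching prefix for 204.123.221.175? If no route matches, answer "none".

204.123.128.0/17

Entries matching 204.123.221.175:
  204.0.0.0/6 (204.0.0.0 - 207.255.255.255)
  204.0.0.0/9 (204.0.0.0 - 204.127.255.255)
  204.96.0.0/11 (204.96.0.0 - 204.127.255.255)
  204.123.128.0/17 (204.123.128.0 - 204.123.255.255)
Most specific is 204.123.128.0/17.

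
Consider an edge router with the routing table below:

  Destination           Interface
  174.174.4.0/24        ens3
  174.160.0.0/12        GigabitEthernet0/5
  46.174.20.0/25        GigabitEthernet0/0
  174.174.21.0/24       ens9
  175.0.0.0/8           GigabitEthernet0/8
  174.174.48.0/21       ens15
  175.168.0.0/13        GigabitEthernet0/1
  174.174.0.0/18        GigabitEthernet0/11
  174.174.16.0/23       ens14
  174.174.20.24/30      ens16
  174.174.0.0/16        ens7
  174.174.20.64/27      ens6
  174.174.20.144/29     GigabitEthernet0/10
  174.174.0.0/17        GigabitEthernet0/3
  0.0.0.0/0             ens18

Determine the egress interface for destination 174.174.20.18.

GigabitEthernet0/11

Routes whose prefix contains 174.174.20.18:
  0.0.0.0/0 (default, matches everything) -> ens18
  174.160.0.0/12 (174.160.0.0 - 174.175.255.255) -> GigabitEthernet0/5
  174.174.0.0/16 (174.174.0.0 - 174.174.255.255) -> ens7
  174.174.0.0/17 (174.174.0.0 - 174.174.127.255) -> GigabitEthernet0/3
  174.174.0.0/18 (174.174.0.0 - 174.174.63.255) -> GigabitEthernet0/11
More-specific entries that do NOT match:
  174.174.20.24/30 (174.174.20.24 - 174.174.20.27) does not contain 174.174.20.18
  174.174.20.144/29 (174.174.20.144 - 174.174.20.151) does not contain 174.174.20.18
  174.174.20.64/27 (174.174.20.64 - 174.174.20.95) does not contain 174.174.20.18
  46.174.20.0/25 (46.174.20.0 - 46.174.20.127) does not contain 174.174.20.18
  174.174.4.0/24 (174.174.4.0 - 174.174.4.255) does not contain 174.174.20.18
  174.174.21.0/24 (174.174.21.0 - 174.174.21.255) does not contain 174.174.20.18
  174.174.16.0/23 (174.174.16.0 - 174.174.17.255) does not contain 174.174.20.18
  174.174.48.0/21 (174.174.48.0 - 174.174.55.255) does not contain 174.174.20.18
Longest matching prefix is /18 -> interface GigabitEthernet0/11.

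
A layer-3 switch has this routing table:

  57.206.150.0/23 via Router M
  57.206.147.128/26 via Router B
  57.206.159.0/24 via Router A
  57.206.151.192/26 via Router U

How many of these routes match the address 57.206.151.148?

Prefixes containing 57.206.151.148:
  57.206.150.0/23 (57.206.150.0 - 57.206.151.255)
Total matching entries: 1.

1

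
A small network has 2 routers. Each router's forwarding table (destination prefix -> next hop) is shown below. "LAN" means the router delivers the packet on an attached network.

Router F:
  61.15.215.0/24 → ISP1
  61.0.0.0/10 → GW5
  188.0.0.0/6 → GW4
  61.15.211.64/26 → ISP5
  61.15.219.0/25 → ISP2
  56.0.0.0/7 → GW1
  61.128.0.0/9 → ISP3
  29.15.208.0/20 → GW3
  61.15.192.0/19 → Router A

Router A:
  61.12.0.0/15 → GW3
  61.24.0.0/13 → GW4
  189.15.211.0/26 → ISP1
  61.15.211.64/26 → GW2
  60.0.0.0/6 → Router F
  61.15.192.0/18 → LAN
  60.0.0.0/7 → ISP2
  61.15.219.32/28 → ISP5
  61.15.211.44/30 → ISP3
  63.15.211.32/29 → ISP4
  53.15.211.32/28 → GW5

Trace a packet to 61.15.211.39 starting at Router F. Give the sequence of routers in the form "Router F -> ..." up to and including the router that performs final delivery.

At Router F: longest match for 61.15.211.39 is 61.15.192.0/19 -> Router A
At Router A: longest match for 61.15.211.39 is 61.15.192.0/18 -> LAN

Router F -> Router A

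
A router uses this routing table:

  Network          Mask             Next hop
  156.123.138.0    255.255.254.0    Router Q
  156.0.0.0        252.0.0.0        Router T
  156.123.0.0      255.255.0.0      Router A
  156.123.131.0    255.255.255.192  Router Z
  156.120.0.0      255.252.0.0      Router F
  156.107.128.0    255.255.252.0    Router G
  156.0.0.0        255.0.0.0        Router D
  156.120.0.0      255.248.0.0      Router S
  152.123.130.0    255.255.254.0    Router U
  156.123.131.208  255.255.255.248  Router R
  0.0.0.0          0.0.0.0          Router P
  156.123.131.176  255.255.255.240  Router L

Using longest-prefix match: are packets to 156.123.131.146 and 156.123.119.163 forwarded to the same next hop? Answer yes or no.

yes

156.123.131.146: longest match 156.123.0.0/16 -> Router A
156.123.119.163: longest match 156.123.0.0/16 -> Router A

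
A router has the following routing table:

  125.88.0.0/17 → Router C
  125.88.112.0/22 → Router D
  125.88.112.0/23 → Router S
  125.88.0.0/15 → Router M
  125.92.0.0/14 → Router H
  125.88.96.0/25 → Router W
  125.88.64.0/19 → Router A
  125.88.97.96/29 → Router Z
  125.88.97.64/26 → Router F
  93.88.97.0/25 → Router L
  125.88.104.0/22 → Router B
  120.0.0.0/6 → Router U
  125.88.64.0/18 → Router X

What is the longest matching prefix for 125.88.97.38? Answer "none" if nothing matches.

Entries matching 125.88.97.38:
  125.88.0.0/15 (125.88.0.0 - 125.89.255.255)
  125.88.0.0/17 (125.88.0.0 - 125.88.127.255)
  125.88.64.0/18 (125.88.64.0 - 125.88.127.255)
Most specific is 125.88.64.0/18.

125.88.64.0/18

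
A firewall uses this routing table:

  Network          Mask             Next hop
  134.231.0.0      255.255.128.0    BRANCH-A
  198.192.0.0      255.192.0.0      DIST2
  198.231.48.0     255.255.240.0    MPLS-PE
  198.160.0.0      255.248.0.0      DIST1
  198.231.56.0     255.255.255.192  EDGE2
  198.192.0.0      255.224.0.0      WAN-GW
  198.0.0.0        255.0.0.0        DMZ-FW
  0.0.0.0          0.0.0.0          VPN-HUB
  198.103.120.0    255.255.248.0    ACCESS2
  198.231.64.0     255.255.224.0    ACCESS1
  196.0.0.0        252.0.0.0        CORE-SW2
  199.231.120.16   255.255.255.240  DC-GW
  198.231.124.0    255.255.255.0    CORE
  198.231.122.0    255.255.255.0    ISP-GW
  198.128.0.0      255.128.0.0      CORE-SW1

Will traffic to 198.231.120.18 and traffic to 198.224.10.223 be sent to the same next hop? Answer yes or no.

yes

198.231.120.18: longest match 198.192.0.0/10 -> DIST2
198.224.10.223: longest match 198.192.0.0/10 -> DIST2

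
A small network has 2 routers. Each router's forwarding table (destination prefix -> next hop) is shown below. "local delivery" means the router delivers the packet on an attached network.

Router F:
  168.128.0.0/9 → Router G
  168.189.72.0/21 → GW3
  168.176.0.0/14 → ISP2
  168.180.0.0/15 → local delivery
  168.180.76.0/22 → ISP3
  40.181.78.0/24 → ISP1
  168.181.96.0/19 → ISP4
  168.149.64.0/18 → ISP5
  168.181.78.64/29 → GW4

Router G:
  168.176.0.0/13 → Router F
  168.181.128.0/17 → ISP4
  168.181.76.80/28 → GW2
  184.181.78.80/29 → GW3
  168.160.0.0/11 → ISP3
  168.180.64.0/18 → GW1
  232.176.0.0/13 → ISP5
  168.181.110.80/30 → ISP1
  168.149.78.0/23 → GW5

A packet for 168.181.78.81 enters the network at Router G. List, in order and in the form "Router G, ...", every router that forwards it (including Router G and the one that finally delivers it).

Router G, Router F

At Router G: longest match for 168.181.78.81 is 168.176.0.0/13 -> Router F
At Router F: longest match for 168.181.78.81 is 168.180.0.0/15 -> local delivery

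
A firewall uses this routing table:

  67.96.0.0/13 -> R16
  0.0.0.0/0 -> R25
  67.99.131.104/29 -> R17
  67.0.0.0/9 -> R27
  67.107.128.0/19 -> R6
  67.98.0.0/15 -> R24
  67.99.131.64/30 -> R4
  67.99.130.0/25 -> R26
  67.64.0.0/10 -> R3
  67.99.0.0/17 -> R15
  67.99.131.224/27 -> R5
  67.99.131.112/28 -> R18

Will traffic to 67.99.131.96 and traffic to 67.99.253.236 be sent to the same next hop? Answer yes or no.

yes

67.99.131.96: longest match 67.98.0.0/15 -> R24
67.99.253.236: longest match 67.98.0.0/15 -> R24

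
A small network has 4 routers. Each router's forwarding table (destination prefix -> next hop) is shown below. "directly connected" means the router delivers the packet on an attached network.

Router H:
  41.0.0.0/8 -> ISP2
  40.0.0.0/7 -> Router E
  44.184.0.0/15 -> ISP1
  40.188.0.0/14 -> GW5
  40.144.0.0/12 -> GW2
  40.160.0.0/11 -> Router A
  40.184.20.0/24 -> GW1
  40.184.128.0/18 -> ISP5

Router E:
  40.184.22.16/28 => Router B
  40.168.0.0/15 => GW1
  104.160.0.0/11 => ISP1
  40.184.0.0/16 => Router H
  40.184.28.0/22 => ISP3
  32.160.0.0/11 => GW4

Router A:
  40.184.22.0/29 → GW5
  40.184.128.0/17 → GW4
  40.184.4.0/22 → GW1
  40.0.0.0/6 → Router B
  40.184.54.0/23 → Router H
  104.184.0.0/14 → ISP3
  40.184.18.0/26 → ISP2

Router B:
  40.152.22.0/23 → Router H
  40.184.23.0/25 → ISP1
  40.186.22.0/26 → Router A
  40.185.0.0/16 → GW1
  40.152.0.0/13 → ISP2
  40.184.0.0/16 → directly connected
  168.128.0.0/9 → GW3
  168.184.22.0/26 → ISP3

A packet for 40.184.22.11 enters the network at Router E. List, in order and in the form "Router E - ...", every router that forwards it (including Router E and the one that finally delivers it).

Router E - Router H - Router A - Router B

At Router E: longest match for 40.184.22.11 is 40.184.0.0/16 -> Router H
At Router H: longest match for 40.184.22.11 is 40.160.0.0/11 -> Router A
At Router A: longest match for 40.184.22.11 is 40.0.0.0/6 -> Router B
At Router B: longest match for 40.184.22.11 is 40.184.0.0/16 -> directly connected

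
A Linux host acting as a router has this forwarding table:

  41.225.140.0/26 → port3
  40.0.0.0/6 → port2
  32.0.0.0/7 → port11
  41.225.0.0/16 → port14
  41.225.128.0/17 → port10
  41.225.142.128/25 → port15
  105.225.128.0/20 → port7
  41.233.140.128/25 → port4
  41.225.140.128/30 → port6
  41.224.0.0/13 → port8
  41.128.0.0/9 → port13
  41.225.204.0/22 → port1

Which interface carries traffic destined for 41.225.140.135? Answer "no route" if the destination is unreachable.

port10

Routes whose prefix contains 41.225.140.135:
  40.0.0.0/6 (40.0.0.0 - 43.255.255.255) -> port2
  41.128.0.0/9 (41.128.0.0 - 41.255.255.255) -> port13
  41.224.0.0/13 (41.224.0.0 - 41.231.255.255) -> port8
  41.225.0.0/16 (41.225.0.0 - 41.225.255.255) -> port14
  41.225.128.0/17 (41.225.128.0 - 41.225.255.255) -> port10
More-specific entries that do NOT match:
  41.225.140.128/30 (41.225.140.128 - 41.225.140.131) does not contain 41.225.140.135
  41.225.140.0/26 (41.225.140.0 - 41.225.140.63) does not contain 41.225.140.135
  41.225.142.128/25 (41.225.142.128 - 41.225.142.255) does not contain 41.225.140.135
  41.233.140.128/25 (41.233.140.128 - 41.233.140.255) does not contain 41.225.140.135
  41.225.204.0/22 (41.225.204.0 - 41.225.207.255) does not contain 41.225.140.135
  105.225.128.0/20 (105.225.128.0 - 105.225.143.255) does not contain 41.225.140.135
Longest matching prefix is /17 -> interface port10.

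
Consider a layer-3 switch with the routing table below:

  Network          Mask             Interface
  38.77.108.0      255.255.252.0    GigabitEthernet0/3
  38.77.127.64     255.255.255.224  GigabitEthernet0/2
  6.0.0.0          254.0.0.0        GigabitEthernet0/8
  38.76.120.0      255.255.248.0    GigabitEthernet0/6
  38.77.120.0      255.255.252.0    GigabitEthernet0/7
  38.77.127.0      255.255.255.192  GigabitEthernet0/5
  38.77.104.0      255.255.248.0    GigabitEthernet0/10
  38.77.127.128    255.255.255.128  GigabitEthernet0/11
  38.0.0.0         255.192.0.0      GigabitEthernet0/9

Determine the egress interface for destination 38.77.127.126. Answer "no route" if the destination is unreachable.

No entry's prefix contains 38.77.127.126; there is no default route.

no route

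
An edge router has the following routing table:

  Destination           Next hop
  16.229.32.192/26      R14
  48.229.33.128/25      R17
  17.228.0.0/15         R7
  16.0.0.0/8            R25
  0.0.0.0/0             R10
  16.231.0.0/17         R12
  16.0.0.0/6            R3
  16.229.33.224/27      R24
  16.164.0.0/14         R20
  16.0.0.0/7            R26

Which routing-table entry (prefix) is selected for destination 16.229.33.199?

Entries matching 16.229.33.199:
  0.0.0.0/0 (default, matches everything)
  16.0.0.0/6 (16.0.0.0 - 19.255.255.255)
  16.0.0.0/7 (16.0.0.0 - 17.255.255.255)
  16.0.0.0/8 (16.0.0.0 - 16.255.255.255)
Most specific is 16.0.0.0/8.

16.0.0.0/8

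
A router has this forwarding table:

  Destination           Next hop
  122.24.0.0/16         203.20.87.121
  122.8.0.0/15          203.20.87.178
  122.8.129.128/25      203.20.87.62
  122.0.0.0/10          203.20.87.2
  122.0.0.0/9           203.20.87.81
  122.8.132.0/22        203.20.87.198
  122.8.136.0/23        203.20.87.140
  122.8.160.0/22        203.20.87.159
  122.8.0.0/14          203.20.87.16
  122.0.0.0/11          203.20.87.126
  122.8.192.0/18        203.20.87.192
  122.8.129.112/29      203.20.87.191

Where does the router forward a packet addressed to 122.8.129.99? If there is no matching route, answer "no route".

Routes whose prefix contains 122.8.129.99:
  122.0.0.0/9 (122.0.0.0 - 122.127.255.255) -> 203.20.87.81
  122.0.0.0/10 (122.0.0.0 - 122.63.255.255) -> 203.20.87.2
  122.0.0.0/11 (122.0.0.0 - 122.31.255.255) -> 203.20.87.126
  122.8.0.0/14 (122.8.0.0 - 122.11.255.255) -> 203.20.87.16
  122.8.0.0/15 (122.8.0.0 - 122.9.255.255) -> 203.20.87.178
More-specific entries that do NOT match:
  122.8.129.112/29 (122.8.129.112 - 122.8.129.119) does not contain 122.8.129.99
  122.8.129.128/25 (122.8.129.128 - 122.8.129.255) does not contain 122.8.129.99
  122.8.136.0/23 (122.8.136.0 - 122.8.137.255) does not contain 122.8.129.99
  122.8.132.0/22 (122.8.132.0 - 122.8.135.255) does not contain 122.8.129.99
  122.8.160.0/22 (122.8.160.0 - 122.8.163.255) does not contain 122.8.129.99
  122.8.192.0/18 (122.8.192.0 - 122.8.255.255) does not contain 122.8.129.99
  122.24.0.0/16 (122.24.0.0 - 122.24.255.255) does not contain 122.8.129.99
Longest matching prefix is /15 -> next hop 203.20.87.178.

203.20.87.178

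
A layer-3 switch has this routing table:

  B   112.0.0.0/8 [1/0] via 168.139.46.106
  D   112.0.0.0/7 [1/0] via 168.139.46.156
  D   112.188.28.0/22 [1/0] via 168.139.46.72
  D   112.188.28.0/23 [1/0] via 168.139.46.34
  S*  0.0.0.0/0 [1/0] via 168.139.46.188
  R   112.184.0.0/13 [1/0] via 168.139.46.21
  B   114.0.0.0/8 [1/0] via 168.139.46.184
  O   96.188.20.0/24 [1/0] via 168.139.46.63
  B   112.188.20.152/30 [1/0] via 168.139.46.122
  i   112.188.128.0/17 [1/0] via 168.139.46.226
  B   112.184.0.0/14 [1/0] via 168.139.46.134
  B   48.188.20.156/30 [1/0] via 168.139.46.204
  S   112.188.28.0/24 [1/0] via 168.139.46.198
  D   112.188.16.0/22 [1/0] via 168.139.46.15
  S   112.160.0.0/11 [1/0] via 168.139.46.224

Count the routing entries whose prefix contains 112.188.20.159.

5

Prefixes containing 112.188.20.159:
  0.0.0.0/0 (default, matches everything)
  112.0.0.0/7 (112.0.0.0 - 113.255.255.255)
  112.0.0.0/8 (112.0.0.0 - 112.255.255.255)
  112.160.0.0/11 (112.160.0.0 - 112.191.255.255)
  112.184.0.0/13 (112.184.0.0 - 112.191.255.255)
Total matching entries: 5.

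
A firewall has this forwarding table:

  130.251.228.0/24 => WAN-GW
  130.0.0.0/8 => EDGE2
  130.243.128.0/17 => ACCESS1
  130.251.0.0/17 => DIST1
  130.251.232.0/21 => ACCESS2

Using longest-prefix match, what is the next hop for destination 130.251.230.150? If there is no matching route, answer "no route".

EDGE2

Routes whose prefix contains 130.251.230.150:
  130.0.0.0/8 (130.0.0.0 - 130.255.255.255) -> EDGE2
More-specific entries that do NOT match:
  130.251.228.0/24 (130.251.228.0 - 130.251.228.255) does not contain 130.251.230.150
  130.251.232.0/21 (130.251.232.0 - 130.251.239.255) does not contain 130.251.230.150
  130.243.128.0/17 (130.243.128.0 - 130.243.255.255) does not contain 130.251.230.150
  130.251.0.0/17 (130.251.0.0 - 130.251.127.255) does not contain 130.251.230.150
Longest matching prefix is /8 -> next hop EDGE2.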